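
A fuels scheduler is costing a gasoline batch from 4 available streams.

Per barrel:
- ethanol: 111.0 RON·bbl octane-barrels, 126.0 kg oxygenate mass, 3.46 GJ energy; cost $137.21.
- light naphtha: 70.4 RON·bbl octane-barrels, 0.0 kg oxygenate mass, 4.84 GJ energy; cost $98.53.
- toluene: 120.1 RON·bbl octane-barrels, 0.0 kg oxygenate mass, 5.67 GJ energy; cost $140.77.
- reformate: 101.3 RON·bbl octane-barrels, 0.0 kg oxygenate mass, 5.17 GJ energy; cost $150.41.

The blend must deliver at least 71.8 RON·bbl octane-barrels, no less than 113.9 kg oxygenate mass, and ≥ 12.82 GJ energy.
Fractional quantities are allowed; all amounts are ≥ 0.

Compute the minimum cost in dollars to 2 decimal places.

Set it up as a linear program. Let x1 = barrels of ethanol, x2 = barrels of light naphtha, x3 = barrels of toluene, x4 = barrels of reformate.
min 137.21x1 + 98.53x2 + 140.77x3 + 150.41x4 subject to:
  111x1 + 70.4x2 + 120.1x3 + 101.3x4 ≥ 71.8   (octane-barrels)
  126x1 ≥ 113.9   (oxygenate mass)
  3.46x1 + 4.84x2 + 5.67x3 + 5.17x4 ≥ 12.82   (energy)
  x1, x2, x3, x4 ≥ 0.
The cheapest feasible vertex uses only ethanol, light naphtha; toluene, reformate are not used. There the oxygenate mass and energy constraints are tight.
Optimal quantities: ethanol = 0.90397 barrels, light naphtha = 2.0025 barrels.
Cost = 137.21·0.90397 + 98.53·2.0025 = 321.3400.

$321.34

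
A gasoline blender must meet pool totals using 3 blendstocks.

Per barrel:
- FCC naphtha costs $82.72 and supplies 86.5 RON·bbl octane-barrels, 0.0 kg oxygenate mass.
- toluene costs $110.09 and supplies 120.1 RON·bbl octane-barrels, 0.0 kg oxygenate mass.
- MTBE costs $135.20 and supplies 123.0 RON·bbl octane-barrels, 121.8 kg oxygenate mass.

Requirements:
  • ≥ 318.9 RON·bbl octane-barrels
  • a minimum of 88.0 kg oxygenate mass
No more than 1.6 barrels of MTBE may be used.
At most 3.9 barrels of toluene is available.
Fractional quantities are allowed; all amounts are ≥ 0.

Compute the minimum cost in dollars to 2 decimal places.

Let x1 = barrels of FCC naphtha, x2 = barrels of toluene, x3 = barrels of MTBE.
Minimize 82.72x1 + 110.09x2 + 135.2x3 with:
  86.5x1 + 120.1x2 + 123x3 ≥ 318.9   (octane-barrels)
  121.8x3 ≥ 88   (oxygenate mass)
  x3 ≤ 1.6
  x2 ≤ 3.9
  x1, x2, x3 ≥ 0.
The cheapest feasible vertex uses only toluene, MTBE; FCC naphtha is not used. There the octane-barrels and oxygenate mass constraints are tight.
Solving gives x2 = 1.9153, x3 = 0.7225.
Total cost: 110.09·1.9153 + 135.2·0.7225 = 308.5374.

$308.54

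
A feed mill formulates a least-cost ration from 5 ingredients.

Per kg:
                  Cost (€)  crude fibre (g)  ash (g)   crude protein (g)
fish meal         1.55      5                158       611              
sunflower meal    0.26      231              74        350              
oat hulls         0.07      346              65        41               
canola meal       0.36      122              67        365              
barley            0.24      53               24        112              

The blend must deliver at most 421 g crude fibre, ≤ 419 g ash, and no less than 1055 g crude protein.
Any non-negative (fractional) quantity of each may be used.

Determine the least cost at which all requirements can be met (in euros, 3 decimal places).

Set it up as a linear program. Let x1 = kg of fish meal, x2 = kg of sunflower meal, x3 = kg of oat hulls, x4 = kg of canola meal, x5 = kg of barley.
Minimise 1.55x1 + 0.26x2 + 0.07x3 + 0.36x4 + 0.24x5 s.t.:
  5x1 + 231x2 + 346x3 + 122x4 + 53x5 ≤ 421   (crude fibre)
  158x1 + 74x2 + 65x3 + 67x4 + 24x5 ≤ 419   (ash)
  611x1 + 350x2 + 41x3 + 365x4 + 112x5 ≥ 1055   (crude protein)
  x1, x2, x3, x4, x5 ≥ 0.
The optimal basis is {sunflower meal, canola meal}; fish meal, oat hulls, barley drop out. The crude fibre and crude protein requirements are met with equality.
Solving gives x2 = 0.5997, x4 = 2.315.
Total cost: 0.26·0.5997 + 0.36·2.315 = 0.98932.

€0.989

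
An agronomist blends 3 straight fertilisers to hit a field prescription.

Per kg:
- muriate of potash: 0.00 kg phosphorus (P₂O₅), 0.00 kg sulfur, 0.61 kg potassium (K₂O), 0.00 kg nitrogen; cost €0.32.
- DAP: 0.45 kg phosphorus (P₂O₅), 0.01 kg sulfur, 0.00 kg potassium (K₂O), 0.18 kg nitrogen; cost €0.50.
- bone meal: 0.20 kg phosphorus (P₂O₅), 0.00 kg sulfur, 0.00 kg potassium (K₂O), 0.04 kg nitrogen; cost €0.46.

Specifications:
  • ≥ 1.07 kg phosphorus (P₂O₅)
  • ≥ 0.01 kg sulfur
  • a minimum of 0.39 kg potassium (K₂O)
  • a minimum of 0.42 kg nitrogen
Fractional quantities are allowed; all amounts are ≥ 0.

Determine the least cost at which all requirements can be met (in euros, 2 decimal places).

€1.39

Treat it as an LP. Let x1 = kg of muriate of potash, x2 = kg of DAP, x3 = kg of bone meal.
Minimise 0.32x1 + 0.5x2 + 0.46x3 subject to:
  0.45x2 + 0.2x3 ≥ 1.07   (phosphorus (P₂O₅))
  0.01x2 ≥ 0.01   (sulfur)
  0.61x1 ≥ 0.39   (potassium (K₂O))
  0.18x2 + 0.04x3 ≥ 0.42   (nitrogen)
  x1, x2, x3 ≥ 0.
The optimal basis is {muriate of potash, DAP}; bone meal drops out. The phosphorus (P₂O₅) and potassium (K₂O) requirements are met with equality.
Solving gives x1 = 0.6393, x2 = 2.378.
Hence cost = 0.32·0.6393 + 0.5·2.378 = €1.3936.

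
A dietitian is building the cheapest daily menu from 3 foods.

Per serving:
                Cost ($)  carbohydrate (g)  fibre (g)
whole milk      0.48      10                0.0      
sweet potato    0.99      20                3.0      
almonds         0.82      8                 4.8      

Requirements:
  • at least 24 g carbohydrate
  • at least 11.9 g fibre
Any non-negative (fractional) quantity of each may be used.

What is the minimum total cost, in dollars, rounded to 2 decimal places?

$2.17

Let x1 = servings of whole milk, x2 = servings of sweet potato, x3 = servings of almonds.
Minimise 0.48x1 + 0.99x2 + 0.82x3 s.t.:
  10x1 + 20x2 + 8x3 ≥ 24   (carbohydrate)
  3x2 + 4.8x3 ≥ 11.9   (fibre)
  x1, x2, x3 ≥ 0.
The minimum-cost mix takes nothing from whole milk — only sweet potato, almonds. There the carbohydrate and fibre constraints are tight.
That vertex is x2 = 0.2778, x3 = 2.306.
Total cost: 0.99·0.2778 + 0.82·2.306 = 2.1659.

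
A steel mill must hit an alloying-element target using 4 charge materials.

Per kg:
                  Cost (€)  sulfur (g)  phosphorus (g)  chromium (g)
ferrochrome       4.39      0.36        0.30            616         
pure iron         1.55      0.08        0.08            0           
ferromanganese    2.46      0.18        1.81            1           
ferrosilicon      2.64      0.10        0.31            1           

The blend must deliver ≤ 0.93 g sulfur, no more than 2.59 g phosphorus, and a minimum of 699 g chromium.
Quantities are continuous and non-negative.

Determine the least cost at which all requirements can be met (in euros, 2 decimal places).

Set it up as a linear program. Let x1 = kg of ferrochrome, x2 = kg of pure iron, x3 = kg of ferromanganese, x4 = kg of ferrosilicon.
min 4.39x1 + 1.55x2 + 2.46x3 + 2.64x4 s.t.:
  0.36x1 + 0.08x2 + 0.18x3 + 0.1x4 ≤ 0.93   (sulfur)
  0.3x1 + 0.08x2 + 1.81x3 + 0.31x4 ≤ 2.59   (phosphorus)
  616x1 + 1x3 + 1x4 ≥ 699   (chromium)
  x1, x2, x3, x4 ≥ 0.
The minimum-cost mix takes nothing from pure iron, ferromanganese, ferrosilicon — only ferrochrome. The chromium requirement is met with equality.
So ferrochrome = 1.135 kg.
Objective = 4.39·1.135 = 4.9827.

€4.98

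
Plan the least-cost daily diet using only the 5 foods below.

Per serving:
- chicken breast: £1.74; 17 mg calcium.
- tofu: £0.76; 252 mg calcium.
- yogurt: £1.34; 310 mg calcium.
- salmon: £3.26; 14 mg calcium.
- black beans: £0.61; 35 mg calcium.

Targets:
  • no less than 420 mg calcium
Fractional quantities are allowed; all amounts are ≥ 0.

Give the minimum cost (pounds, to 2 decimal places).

£1.27

Let x1 = servings of chicken breast, x2 = servings of tofu, x3 = servings of yogurt, x4 = servings of salmon, x5 = servings of black beans.
min 1.74x1 + 0.76x2 + 1.34x3 + 3.26x4 + 0.61x5 s.t.:
  17x1 + 252x2 + 310x3 + 14x4 + 35x5 ≥ 420   (calcium)
  x1, x2, x3, x4, x5 ≥ 0.
The cheapest feasible vertex uses only tofu; chicken breast, yogurt, salmon, black beans are not used. There the calcium constraint is tight.
Solving gives x2 = 1.667.
Objective = 0.76·1.667 = 1.2669.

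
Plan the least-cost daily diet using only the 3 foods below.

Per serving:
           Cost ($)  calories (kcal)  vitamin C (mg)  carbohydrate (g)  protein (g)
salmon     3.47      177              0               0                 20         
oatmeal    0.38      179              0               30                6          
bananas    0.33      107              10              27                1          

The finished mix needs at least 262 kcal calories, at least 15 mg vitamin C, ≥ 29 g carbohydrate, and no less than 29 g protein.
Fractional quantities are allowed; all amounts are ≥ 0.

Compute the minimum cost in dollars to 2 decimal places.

Let x1 = servings of salmon, x2 = servings of oatmeal, x3 = servings of bananas.
Minimise 3.47x1 + 0.38x2 + 0.33x3 with:
  177x1 + 179x2 + 107x3 ≥ 262   (calories)
  10x3 ≥ 15   (vitamin C)
  30x2 + 27x3 ≥ 29   (carbohydrate)
  20x1 + 6x2 + 1x3 ≥ 29   (protein)
  x1, x2, x3 ≥ 0.
The cheapest feasible vertex uses only oatmeal, bananas; salmon is not used. The vitamin C and protein requirements are met with equality.
Optimal quantities: oatmeal = 4.583 servings, bananas = 1.5 servings.
Total cost: 0.38·4.583 + 0.33·1.5 = 2.2365.

$2.24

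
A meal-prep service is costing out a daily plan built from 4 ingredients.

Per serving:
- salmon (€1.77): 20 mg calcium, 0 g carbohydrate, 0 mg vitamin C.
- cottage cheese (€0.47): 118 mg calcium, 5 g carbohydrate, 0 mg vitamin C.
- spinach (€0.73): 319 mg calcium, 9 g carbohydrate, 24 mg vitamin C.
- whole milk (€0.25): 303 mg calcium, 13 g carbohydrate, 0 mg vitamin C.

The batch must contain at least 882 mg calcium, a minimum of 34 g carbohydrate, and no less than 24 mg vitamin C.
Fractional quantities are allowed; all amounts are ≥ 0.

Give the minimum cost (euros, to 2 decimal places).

Set it up as a linear program. Let x1 = servings of salmon, x2 = servings of cottage cheese, x3 = servings of spinach, x4 = servings of whole milk.
min 1.77x1 + 0.47x2 + 0.73x3 + 0.25x4 s.t.:
  20x1 + 118x2 + 319x3 + 303x4 ≥ 882   (calcium)
  5x2 + 9x3 + 13x4 ≥ 34   (carbohydrate)
  24x3 ≥ 24   (vitamin C)
  x1, x2, x3, x4 ≥ 0.
The optimal basis is {spinach, whole milk}; salmon, cottage cheese drop out. The carbohydrate and vitamin C requirements are met with equality.
That vertex is x3 = 1, x4 = 1.923.
Total cost: 0.73·1 + 0.25·1.923 = 1.2108.

€1.21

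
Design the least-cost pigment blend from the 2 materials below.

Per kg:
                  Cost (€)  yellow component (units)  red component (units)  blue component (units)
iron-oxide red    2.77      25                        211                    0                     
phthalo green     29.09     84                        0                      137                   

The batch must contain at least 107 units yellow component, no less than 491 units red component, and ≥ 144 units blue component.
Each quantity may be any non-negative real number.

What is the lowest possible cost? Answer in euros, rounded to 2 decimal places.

€37.02

Set it up as a linear program. Let x1 = kg of iron-oxide red, x2 = kg of phthalo green.
Minimise 2.77x1 + 29.09x2 s.t.:
  25x1 + 84x2 ≥ 107   (yellow component)
  211x1 ≥ 491   (red component)
  137x2 ≥ 144   (blue component)
  x1, x2 ≥ 0.
Both inputs are positive at the optimum. Binding constraints: red component and blue component.
Solving gives x1 = 2.327, x2 = 1.051.
Objective = 2.77·2.327 + 29.09·1.051 = 37.0194.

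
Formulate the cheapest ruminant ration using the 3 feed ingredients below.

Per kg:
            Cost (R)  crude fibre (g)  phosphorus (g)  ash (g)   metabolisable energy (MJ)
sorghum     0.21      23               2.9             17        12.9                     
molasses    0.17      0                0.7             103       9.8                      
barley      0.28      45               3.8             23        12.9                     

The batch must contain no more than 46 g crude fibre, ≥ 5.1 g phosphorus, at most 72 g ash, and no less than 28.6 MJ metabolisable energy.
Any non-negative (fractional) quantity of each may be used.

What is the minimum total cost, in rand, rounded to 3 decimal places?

R0.469

Set it up as a linear program. Let x1 = kg of sorghum, x2 = kg of molasses, x3 = kg of barley.
Minimise 0.21x1 + 0.17x2 + 0.28x3 subject to:
  23x1 + 45x3 ≤ 46   (crude fibre)
  2.9x1 + 0.7x2 + 3.8x3 ≥ 5.1   (phosphorus)
  17x1 + 103x2 + 23x3 ≤ 72   (ash)
  12.9x1 + 9.8x2 + 12.9x3 ≥ 28.6   (metabolisable energy)
  x1, x2, x3 ≥ 0.
The minimum-cost mix takes nothing from barley — only sorghum, molasses. The crude fibre and metabolisable energy requirements are met with equality.
That vertex is x1 = 2, x2 = 0.2857.
Cost = 0.21·2 + 0.17·0.2857 = 0.46857.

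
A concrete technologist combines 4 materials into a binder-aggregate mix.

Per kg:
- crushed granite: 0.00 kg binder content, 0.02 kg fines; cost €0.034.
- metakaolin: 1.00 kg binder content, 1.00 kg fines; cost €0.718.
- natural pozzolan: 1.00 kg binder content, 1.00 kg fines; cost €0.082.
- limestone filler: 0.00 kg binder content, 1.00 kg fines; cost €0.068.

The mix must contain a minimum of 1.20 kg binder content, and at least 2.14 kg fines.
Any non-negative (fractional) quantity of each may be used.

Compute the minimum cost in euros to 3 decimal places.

This is a linear program. Let x1 = kg of crushed granite, x2 = kg of metakaolin, x3 = kg of natural pozzolan, x4 = kg of limestone filler.
Minimise 0.034x1 + 0.718x2 + 0.082x3 + 0.068x4 s.t.:
  1x2 + 1x3 ≥ 1.2   (binder content)
  0.02x1 + 1x2 + 1x3 + 1x4 ≥ 2.14   (fines)
  x1, x2, x3, x4 ≥ 0.
The optimal basis is {natural pozzolan, limestone filler}; crushed granite, metakaolin drop out. Binding constraints: binder content and fines.
Optimal quantities: natural pozzolan = 1.2 kg, limestone filler = 0.94 kg.
Cost = 0.082·1.2 + 0.068·0.94 = 0.16232.

€0.162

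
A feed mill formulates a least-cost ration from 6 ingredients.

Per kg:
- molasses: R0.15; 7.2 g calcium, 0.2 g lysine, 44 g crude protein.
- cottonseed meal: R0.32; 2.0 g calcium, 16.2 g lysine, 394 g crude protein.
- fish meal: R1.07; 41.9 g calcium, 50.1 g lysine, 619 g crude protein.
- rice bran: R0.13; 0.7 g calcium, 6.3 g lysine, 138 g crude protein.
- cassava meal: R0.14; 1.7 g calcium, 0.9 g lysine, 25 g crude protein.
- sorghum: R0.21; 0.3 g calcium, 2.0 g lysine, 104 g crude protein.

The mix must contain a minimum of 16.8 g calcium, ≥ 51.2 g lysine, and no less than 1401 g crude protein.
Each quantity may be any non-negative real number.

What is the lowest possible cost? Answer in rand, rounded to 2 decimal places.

Set it up as a linear program. Let x1 = kg of molasses, x2 = kg of cottonseed meal, x3 = kg of fish meal, x4 = kg of rice bran, x5 = kg of cassava meal, x6 = kg of sorghum.
Minimise 0.15x1 + 0.32x2 + 1.07x3 + 0.13x4 + 0.14x5 + 0.21x6 with:
  7.2x1 + 2x2 + 41.9x3 + 0.7x4 + 1.7x5 + 0.3x6 ≥ 16.8   (calcium)
  0.2x1 + 16.2x2 + 50.1x3 + 6.3x4 + 0.9x5 + 2x6 ≥ 51.2   (lysine)
  44x1 + 394x2 + 619x3 + 138x4 + 25x5 + 104x6 ≥ 1401   (crude protein)
  x1, x2, x3, x4, x5, x6 ≥ 0.
The minimum-cost mix takes nothing from molasses, rice bran, cassava meal, sorghum — only cottonseed meal, fish meal. There the calcium and crude protein constraints are tight.
Optimal quantities: cottonseed meal = 3.163 kg, fish meal = 0.25 kg.
Hence cost = 0.32·3.163 + 1.07·0.25 = R1.2797.

R1.28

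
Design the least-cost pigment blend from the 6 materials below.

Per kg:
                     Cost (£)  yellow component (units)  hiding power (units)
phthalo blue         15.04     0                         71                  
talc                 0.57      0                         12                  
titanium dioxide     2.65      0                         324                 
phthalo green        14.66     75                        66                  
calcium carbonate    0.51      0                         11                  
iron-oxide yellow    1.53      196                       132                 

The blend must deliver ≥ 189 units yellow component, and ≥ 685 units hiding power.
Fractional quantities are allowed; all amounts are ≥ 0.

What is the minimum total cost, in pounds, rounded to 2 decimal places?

This is a linear program. Let x1 = kg of phthalo blue, x2 = kg of talc, x3 = kg of titanium dioxide, x4 = kg of phthalo green, x5 = kg of calcium carbonate, x6 = kg of iron-oxide yellow.
Minimize 15.04x1 + 0.57x2 + 2.65x3 + 14.66x4 + 0.51x5 + 1.53x6 with:
  75x4 + 196x6 ≥ 189   (yellow component)
  71x1 + 12x2 + 324x3 + 66x4 + 11x5 + 132x6 ≥ 685   (hiding power)
  x1, x2, x3, x4, x5, x6 ≥ 0.
The minimum-cost mix takes nothing from phthalo blue, talc, phthalo green, calcium carbonate — only titanium dioxide, iron-oxide yellow. The yellow component and hiding power requirements are met with equality.
So titanium dioxide = 1.721 kg, iron-oxide yellow = 0.9643 kg.
Cost = 2.65·1.721 + 1.53·0.9643 = 6.0360.

£6.04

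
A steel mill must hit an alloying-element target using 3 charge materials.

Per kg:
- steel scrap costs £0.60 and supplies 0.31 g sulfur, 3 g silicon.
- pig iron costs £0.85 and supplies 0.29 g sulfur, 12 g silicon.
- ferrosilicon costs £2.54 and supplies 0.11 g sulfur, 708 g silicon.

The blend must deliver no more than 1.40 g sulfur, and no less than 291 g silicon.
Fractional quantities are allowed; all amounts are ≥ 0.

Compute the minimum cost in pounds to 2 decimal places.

£1.04

Set it up as a linear program. Let x1 = kg of steel scrap, x2 = kg of pig iron, x3 = kg of ferrosilicon.
Minimise 0.6x1 + 0.85x2 + 2.54x3 s.t.:
  0.31x1 + 0.29x2 + 0.11x3 ≤ 1.4   (sulfur)
  3x1 + 12x2 + 708x3 ≥ 291   (silicon)
  x1, x2, x3 ≥ 0.
The optimal basis is {ferrosilicon}; steel scrap, pig iron drop out. The silicon requirement is met with equality.
Solving gives x3 = 0.411.
Total cost: 2.54·0.411 = 1.0439.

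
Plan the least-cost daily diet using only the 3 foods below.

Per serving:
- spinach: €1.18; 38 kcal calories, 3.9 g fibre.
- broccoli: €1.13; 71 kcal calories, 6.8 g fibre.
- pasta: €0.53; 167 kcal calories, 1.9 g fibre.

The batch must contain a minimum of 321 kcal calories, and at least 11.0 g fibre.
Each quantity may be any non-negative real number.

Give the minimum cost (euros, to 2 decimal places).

Let x1 = servings of spinach, x2 = servings of broccoli, x3 = servings of pasta.
min 1.18x1 + 1.13x2 + 0.53x3 s.t.:
  38x1 + 71x2 + 167x3 ≥ 321   (calories)
  3.9x1 + 6.8x2 + 1.9x3 ≥ 11   (fibre)
  x1, x2, x3 ≥ 0.
The optimal basis is {broccoli, pasta}; spinach drops out. The calories and fibre requirements are met with equality.
Solving gives x2 = 1.226, x3 = 1.401.
Cost = 1.13·1.226 + 0.53·1.401 = 2.1279.

€2.13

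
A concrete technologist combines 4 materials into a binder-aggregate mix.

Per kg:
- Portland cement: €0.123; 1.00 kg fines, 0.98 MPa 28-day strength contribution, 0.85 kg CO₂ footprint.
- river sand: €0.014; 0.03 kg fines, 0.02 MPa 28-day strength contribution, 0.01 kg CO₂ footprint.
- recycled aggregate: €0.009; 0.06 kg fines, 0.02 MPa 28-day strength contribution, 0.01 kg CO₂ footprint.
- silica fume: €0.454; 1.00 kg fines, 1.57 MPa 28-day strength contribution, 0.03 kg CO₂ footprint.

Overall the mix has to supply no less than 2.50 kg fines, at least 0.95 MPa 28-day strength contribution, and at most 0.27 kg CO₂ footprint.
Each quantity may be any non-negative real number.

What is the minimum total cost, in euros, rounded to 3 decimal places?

Let x1 = kg of Portland cement, x2 = kg of river sand, x3 = kg of recycled aggregate, x4 = kg of silica fume.
Minimise 0.123x1 + 0.014x2 + 0.009x3 + 0.454x4 with:
  1x1 + 0.03x2 + 0.06x3 + 1x4 ≥ 2.5   (fines)
  0.98x1 + 0.02x2 + 0.02x3 + 1.57x4 ≥ 0.95   (28-day strength contribution)
  0.85x1 + 0.01x2 + 0.01x3 + 0.03x4 ≤ 0.27   (CO₂ footprint)
  x1, x2, x3, x4 ≥ 0.
The optimal basis is {recycled aggregate, silica fume}; Portland cement, river sand drop out. The fines and CO₂ footprint requirements are met with equality.
Optimal quantities: recycled aggregate = 23.78 kg, silica fume = 1.073 kg.
Total cost: 0.009·23.78 + 0.454·1.073 = 0.70116.

€0.701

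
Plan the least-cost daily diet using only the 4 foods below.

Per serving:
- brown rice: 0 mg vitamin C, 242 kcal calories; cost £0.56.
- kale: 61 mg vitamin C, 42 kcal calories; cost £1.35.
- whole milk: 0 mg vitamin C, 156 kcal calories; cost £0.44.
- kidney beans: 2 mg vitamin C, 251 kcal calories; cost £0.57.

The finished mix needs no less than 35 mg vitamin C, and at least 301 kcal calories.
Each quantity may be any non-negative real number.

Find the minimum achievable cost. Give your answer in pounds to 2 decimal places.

This is a linear program. Let x1 = servings of brown rice, x2 = servings of kale, x3 = servings of whole milk, x4 = servings of kidney beans.
Minimise 0.56x1 + 1.35x2 + 0.44x3 + 0.57x4 subject to:
  61x2 + 2x4 ≥ 35   (vitamin C)
  242x1 + 42x2 + 156x3 + 251x4 ≥ 301   (calories)
  x1, x2, x3, x4 ≥ 0.
The minimum-cost mix takes nothing from brown rice, whole milk — only kale, kidney beans. There the vitamin C and calories constraints are tight.
Solving gives x2 = 0.5374, x4 = 1.109.
Cost = 1.35·0.5374 + 0.57·1.109 = 1.3576.

£1.36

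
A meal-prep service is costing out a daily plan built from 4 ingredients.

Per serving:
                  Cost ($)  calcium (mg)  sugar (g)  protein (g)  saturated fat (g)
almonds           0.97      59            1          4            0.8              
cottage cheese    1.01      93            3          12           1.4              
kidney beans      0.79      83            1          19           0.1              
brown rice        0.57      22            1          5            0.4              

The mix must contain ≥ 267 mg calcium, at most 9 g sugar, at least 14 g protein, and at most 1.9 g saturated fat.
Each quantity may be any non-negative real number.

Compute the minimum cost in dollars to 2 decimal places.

$2.54

Let x1 = servings of almonds, x2 = servings of cottage cheese, x3 = servings of kidney beans, x4 = servings of brown rice.
Minimize 0.97x1 + 1.01x2 + 0.79x3 + 0.57x4 s.t.:
  59x1 + 93x2 + 83x3 + 22x4 ≥ 267   (calcium)
  1x1 + 3x2 + 1x3 + 1x4 ≤ 9   (sugar)
  4x1 + 12x2 + 19x3 + 5x4 ≥ 14   (protein)
  0.8x1 + 1.4x2 + 0.1x3 + 0.4x4 ≤ 1.9   (saturated fat)
  x1, x2, x3, x4 ≥ 0.
The minimum-cost mix takes nothing from almonds, cottage cheese, brown rice — only kidney beans. There the calcium constraint is tight.
So kidney beans = 3.217 servings.
Total cost: 0.79·3.217 = 2.5414.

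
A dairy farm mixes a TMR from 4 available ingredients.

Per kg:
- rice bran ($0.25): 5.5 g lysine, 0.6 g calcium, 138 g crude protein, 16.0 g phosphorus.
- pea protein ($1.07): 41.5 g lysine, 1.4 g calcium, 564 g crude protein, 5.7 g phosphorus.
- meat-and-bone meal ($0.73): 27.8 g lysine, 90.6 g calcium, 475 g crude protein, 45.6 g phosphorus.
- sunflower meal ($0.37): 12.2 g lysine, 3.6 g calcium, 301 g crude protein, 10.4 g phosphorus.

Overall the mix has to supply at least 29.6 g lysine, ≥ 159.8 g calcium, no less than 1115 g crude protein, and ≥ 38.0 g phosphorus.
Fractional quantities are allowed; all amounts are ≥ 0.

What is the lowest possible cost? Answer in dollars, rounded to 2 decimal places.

$1.62

This is a linear program. Let x1 = kg of rice bran, x2 = kg of pea protein, x3 = kg of meat-and-bone meal, x4 = kg of sunflower meal.
Minimise 0.25x1 + 1.07x2 + 0.73x3 + 0.37x4 with:
  5.5x1 + 41.5x2 + 27.8x3 + 12.2x4 ≥ 29.6   (lysine)
  0.6x1 + 1.4x2 + 90.6x3 + 3.6x4 ≥ 159.8   (calcium)
  138x1 + 564x2 + 475x3 + 301x4 ≥ 1115   (crude protein)
  16x1 + 5.7x2 + 45.6x3 + 10.4x4 ≥ 38   (phosphorus)
  x1, x2, x3, x4 ≥ 0.
The minimum-cost mix takes nothing from rice bran, pea protein — only meat-and-bone meal, sunflower meal. There the calcium and crude protein constraints are tight.
Optimal quantities: meat-and-bone meal = 1.725 kg, sunflower meal = 0.9825 kg.
Hence cost = 0.73·1.725 + 0.37·0.9825 = $1.6228.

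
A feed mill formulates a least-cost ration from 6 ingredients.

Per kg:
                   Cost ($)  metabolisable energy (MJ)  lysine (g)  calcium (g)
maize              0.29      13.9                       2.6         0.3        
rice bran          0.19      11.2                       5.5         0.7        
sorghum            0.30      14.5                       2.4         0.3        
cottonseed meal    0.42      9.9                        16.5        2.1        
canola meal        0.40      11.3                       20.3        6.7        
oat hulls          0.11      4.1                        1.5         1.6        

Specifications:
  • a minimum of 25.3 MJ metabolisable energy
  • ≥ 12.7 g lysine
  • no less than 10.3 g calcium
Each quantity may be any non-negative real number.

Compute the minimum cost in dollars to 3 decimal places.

This is a linear program. Let x1 = kg of maize, x2 = kg of rice bran, x3 = kg of sorghum, x4 = kg of cottonseed meal, x5 = kg of canola meal, x6 = kg of oat hulls.
Minimize 0.29x1 + 0.19x2 + 0.3x3 + 0.42x4 + 0.4x5 + 0.11x6 s.t.:
  13.9x1 + 11.2x2 + 14.5x3 + 9.9x4 + 11.3x5 + 4.1x6 ≥ 25.3   (metabolisable energy)
  2.6x1 + 5.5x2 + 2.4x3 + 16.5x4 + 20.3x5 + 1.5x6 ≥ 12.7   (lysine)
  0.3x1 + 0.7x2 + 0.3x3 + 2.1x4 + 6.7x5 + 1.6x6 ≥ 10.3   (calcium)
  x1, x2, x3, x4, x5, x6 ≥ 0.
At the optimum only rice bran, canola meal, oat hulls are positive (maize, sorghum, cottonseed meal = 0). Binding constraints: metabolisable energy, lysine, calcium.
Optimal quantities: rice bran = 0.01578 kg, canola meal = 0.2117 kg, oat hulls = 5.544 kg.
Cost = 0.19·0.01578 + 0.4·0.2117 + 0.11·5.544 = 0.69752.

$0.698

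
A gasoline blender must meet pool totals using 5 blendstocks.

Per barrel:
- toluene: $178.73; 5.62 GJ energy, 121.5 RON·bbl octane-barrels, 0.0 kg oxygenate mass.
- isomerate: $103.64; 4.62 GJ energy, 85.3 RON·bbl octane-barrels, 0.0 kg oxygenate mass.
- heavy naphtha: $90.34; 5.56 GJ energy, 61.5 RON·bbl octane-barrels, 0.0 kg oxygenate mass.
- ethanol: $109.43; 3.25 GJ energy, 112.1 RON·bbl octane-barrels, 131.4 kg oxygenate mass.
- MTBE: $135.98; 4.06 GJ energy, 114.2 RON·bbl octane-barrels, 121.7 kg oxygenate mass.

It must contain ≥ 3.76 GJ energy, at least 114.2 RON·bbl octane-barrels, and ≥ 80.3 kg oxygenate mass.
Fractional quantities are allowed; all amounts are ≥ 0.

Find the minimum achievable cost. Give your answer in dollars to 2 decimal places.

Treat it as an LP. Let x1 = barrels of toluene, x2 = barrels of isomerate, x3 = barrels of heavy naphtha, x4 = barrels of ethanol, x5 = barrels of MTBE.
Minimize 178.73x1 + 103.64x2 + 90.34x3 + 109.43x4 + 135.98x5 with:
  5.62x1 + 4.62x2 + 5.56x3 + 3.25x4 + 4.06x5 ≥ 3.76   (energy)
  121.5x1 + 85.3x2 + 61.5x3 + 112.1x4 + 114.2x5 ≥ 114.2   (octane-barrels)
  131.4x4 + 121.7x5 ≥ 80.3   (oxygenate mass)
  x1, x2, x3, x4, x5 ≥ 0.
The cheapest feasible vertex uses only heavy naphtha, ethanol; toluene, isomerate, MTBE are not used. There the energy and octane-barrels constraints are tight.
So heavy naphtha = 0.1189 barrels, ethanol = 0.9535 barrels.
Cost = 90.34·0.1189 + 109.43·0.9535 = 115.0829.

$115.08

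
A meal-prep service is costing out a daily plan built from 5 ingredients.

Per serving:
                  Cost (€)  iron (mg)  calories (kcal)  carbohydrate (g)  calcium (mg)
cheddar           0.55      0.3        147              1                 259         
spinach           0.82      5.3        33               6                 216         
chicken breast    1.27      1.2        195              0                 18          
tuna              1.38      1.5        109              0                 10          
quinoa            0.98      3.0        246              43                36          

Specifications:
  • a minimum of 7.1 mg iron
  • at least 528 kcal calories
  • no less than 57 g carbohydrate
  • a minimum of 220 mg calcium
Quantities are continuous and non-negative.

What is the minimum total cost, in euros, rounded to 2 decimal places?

Let x1 = servings of cheddar, x2 = servings of spinach, x3 = servings of chicken breast, x4 = servings of tuna, x5 = servings of quinoa.
min 0.55x1 + 0.82x2 + 1.27x3 + 1.38x4 + 0.98x5 s.t.:
  0.3x1 + 5.3x2 + 1.2x3 + 1.5x4 + 3x5 ≥ 7.1   (iron)
  147x1 + 33x2 + 195x3 + 109x4 + 246x5 ≥ 528   (calories)
  1x1 + 6x2 + 43x5 ≥ 57   (carbohydrate)
  259x1 + 216x2 + 18x3 + 10x4 + 36x5 ≥ 220   (calcium)
  x1, x2, x3, x4, x5 ≥ 0.
At the optimum only cheddar, spinach, quinoa are positive (chicken breast, tuna = 0). There the iron, calories, calcium constraints are tight.
Solving gives x1 = 0.3784, x2 = 0.2503, x5 = 1.887.
Objective = 0.55·0.3784 + 0.82·0.2503 + 0.98·1.887 = 2.2626.

€2.26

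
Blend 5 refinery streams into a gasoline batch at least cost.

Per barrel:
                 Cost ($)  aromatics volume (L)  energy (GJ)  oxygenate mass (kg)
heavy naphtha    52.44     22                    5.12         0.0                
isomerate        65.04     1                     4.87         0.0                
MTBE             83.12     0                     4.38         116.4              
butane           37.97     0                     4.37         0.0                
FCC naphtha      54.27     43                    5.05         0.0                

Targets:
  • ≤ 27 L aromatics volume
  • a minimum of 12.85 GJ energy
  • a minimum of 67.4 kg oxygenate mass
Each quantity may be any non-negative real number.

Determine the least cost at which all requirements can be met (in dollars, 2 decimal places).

Let x1 = barrels of heavy naphtha, x2 = barrels of isomerate, x3 = barrels of MTBE, x4 = barrels of butane, x5 = barrels of FCC naphtha.
Minimise 52.44x1 + 65.04x2 + 83.12x3 + 37.97x4 + 54.27x5 with:
  22x1 + 1x2 + 43x5 ≤ 27   (aromatics volume)
  5.12x1 + 4.87x2 + 4.38x3 + 4.37x4 + 5.05x5 ≥ 12.85   (energy)
  116.4x3 ≥ 67.4   (oxygenate mass)
  x1, x2, x3, x4, x5 ≥ 0.
The optimal basis is {MTBE, butane}; heavy naphtha, isomerate, FCC naphtha drop out. Binding constraints: energy and oxygenate mass.
Optimal quantities: MTBE = 0.579 barrels, butane = 2.36 barrels.
Total cost: 83.12·0.579 + 37.97·2.36 = 137.7357.

$137.74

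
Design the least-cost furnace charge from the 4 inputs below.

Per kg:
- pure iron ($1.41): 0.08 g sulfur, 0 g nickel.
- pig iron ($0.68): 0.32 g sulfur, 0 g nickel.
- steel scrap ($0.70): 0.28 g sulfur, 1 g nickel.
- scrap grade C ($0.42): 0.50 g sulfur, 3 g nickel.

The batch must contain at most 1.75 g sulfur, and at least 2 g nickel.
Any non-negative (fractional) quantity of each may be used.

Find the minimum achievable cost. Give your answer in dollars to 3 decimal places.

Treat it as an LP. Let x1 = kg of pure iron, x2 = kg of pig iron, x3 = kg of steel scrap, x4 = kg of scrap grade C.
Minimise 1.41x1 + 0.68x2 + 0.7x3 + 0.42x4 s.t.:
  0.08x1 + 0.32x2 + 0.28x3 + 0.5x4 ≤ 1.75   (sulfur)
  1x3 + 3x4 ≥ 2   (nickel)
  x1, x2, x3, x4 ≥ 0.
The optimal basis is {scrap grade C}; pure iron, pig iron, steel scrap drop out. There the nickel constraint is tight.
Optimal quantities: scrap grade C = 0.6667 kg.
Total cost: 0.42·0.6667 = 0.28001.

$0.280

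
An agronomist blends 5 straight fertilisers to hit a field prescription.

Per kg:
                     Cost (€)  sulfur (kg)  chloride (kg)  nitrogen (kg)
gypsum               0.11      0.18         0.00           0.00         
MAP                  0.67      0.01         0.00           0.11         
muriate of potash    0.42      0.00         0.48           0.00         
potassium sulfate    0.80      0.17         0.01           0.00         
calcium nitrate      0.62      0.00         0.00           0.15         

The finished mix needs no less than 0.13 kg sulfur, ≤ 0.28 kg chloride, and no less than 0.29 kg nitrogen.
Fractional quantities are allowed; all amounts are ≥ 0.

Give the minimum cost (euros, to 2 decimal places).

€1.28

Let x1 = kg of gypsum, x2 = kg of MAP, x3 = kg of muriate of potash, x4 = kg of potassium sulfate, x5 = kg of calcium nitrate.
Minimise 0.11x1 + 0.67x2 + 0.42x3 + 0.8x4 + 0.62x5 subject to:
  0.18x1 + 0.01x2 + 0.17x4 ≥ 0.13   (sulfur)
  0.48x3 + 0.01x4 ≤ 0.28   (chloride)
  0.11x2 + 0.15x5 ≥ 0.29   (nitrogen)
  x1, x2, x3, x4, x5 ≥ 0.
At the optimum only gypsum, calcium nitrate are positive (MAP, muriate of potash, potassium sulfate = 0). The sulfur and nitrogen requirements are met with equality.
That vertex is x1 = 0.7222, x5 = 1.933.
Objective = 0.11·0.7222 + 0.62·1.933 = 1.2779.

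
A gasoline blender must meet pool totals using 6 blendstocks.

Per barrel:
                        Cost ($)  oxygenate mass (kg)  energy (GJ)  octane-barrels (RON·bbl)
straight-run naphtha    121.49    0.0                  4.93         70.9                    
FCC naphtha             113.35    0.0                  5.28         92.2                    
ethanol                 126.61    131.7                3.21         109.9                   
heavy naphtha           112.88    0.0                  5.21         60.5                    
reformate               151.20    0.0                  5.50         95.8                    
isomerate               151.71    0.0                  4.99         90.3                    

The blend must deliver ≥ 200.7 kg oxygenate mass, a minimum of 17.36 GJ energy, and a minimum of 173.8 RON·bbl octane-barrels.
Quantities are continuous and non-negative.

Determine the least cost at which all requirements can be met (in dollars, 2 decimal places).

Let x1 = barrels of straight-run naphtha, x2 = barrels of FCC naphtha, x3 = barrels of ethanol, x4 = barrels of heavy naphtha, x5 = barrels of reformate, x6 = barrels of isomerate.
min 121.49x1 + 113.35x2 + 126.61x3 + 112.88x4 + 151.2x5 + 151.71x6 s.t.:
  131.7x3 ≥ 200.7   (oxygenate mass)
  4.93x1 + 5.28x2 + 3.21x3 + 5.21x4 + 5.5x5 + 4.99x6 ≥ 17.36   (energy)
  70.9x1 + 92.2x2 + 109.9x3 + 60.5x4 + 95.8x5 + 90.3x6 ≥ 173.8   (octane-barrels)
  x1, x2, x3, x4, x5, x6 ≥ 0.
At the optimum only FCC naphtha, ethanol are positive (straight-run naphtha, heavy naphtha, reformate, isomerate = 0). The oxygenate mass and energy requirements are met with equality.
That vertex is x2 = 2.3614, x3 = 1.5239.
Objective = 113.35·2.3614 + 126.61·1.5239 = 460.6057.

$460.61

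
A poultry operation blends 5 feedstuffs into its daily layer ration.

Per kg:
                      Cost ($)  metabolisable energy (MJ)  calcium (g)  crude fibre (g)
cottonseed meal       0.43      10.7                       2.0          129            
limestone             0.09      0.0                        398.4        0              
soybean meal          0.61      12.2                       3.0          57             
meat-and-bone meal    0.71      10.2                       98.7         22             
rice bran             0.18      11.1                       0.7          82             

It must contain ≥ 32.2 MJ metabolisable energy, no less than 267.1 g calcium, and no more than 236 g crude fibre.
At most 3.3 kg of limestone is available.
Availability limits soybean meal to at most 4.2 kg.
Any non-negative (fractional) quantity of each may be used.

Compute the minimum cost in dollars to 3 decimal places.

Set it up as a linear program. Let x1 = kg of cottonseed meal, x2 = kg of limestone, x3 = kg of soybean meal, x4 = kg of meat-and-bone meal, x5 = kg of rice bran.
Minimize 0.43x1 + 0.09x2 + 0.61x3 + 0.71x4 + 0.18x5 with:
  10.7x1 + 12.2x3 + 10.2x4 + 11.1x5 ≥ 32.2   (metabolisable energy)
  2x1 + 398.4x2 + 3x3 + 98.7x4 + 0.7x5 ≥ 267.1   (calcium)
  129x1 + 57x3 + 22x4 + 82x5 ≤ 236   (crude fibre)
  x2 ≤ 3.3
  x3 ≤ 4.2
  x1, x2, x3, x4, x5 ≥ 0.
The optimal basis is {limestone, meat-and-bone meal, rice bran}; cottonseed meal, soybean meal drop out. There the metabolisable energy, calcium, crude fibre constraints are tight.
Optimal quantities: limestone = 0.6567 kg, meat-and-bone meal = 0.03512 kg, rice bran = 2.869 kg.
Objective = 0.09·0.6567 + 0.71·0.03512 + 0.18·2.869 = 0.60046.

$0.600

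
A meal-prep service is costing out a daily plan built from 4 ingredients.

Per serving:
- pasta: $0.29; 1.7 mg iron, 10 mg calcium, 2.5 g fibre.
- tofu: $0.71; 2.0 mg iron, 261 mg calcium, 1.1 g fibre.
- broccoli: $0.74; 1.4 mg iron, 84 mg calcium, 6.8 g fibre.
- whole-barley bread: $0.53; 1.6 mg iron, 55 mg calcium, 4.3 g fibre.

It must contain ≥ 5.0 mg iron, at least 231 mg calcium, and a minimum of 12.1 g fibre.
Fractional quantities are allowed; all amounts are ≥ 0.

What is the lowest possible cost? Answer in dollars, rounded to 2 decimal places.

This is a linear program. Let x1 = servings of pasta, x2 = servings of tofu, x3 = servings of broccoli, x4 = servings of whole-barley bread.
min 0.29x1 + 0.71x2 + 0.74x3 + 0.53x4 subject to:
  1.7x1 + 2x2 + 1.4x3 + 1.6x4 ≥ 5   (iron)
  10x1 + 261x2 + 84x3 + 55x4 ≥ 231   (calcium)
  2.5x1 + 1.1x2 + 6.8x3 + 4.3x4 ≥ 12.1   (fibre)
  x1, x2, x3, x4 ≥ 0.
At the optimum only pasta, tofu, broccoli are positive (whole-barley bread = 0). There the iron, calcium, fibre constraints are tight.
Solving gives x1 = 1.442, x2 = 0.4512, x3 = 1.176.
Objective = 0.29·1.442 + 0.71·0.4512 + 0.74·1.176 = 1.6088.

$1.61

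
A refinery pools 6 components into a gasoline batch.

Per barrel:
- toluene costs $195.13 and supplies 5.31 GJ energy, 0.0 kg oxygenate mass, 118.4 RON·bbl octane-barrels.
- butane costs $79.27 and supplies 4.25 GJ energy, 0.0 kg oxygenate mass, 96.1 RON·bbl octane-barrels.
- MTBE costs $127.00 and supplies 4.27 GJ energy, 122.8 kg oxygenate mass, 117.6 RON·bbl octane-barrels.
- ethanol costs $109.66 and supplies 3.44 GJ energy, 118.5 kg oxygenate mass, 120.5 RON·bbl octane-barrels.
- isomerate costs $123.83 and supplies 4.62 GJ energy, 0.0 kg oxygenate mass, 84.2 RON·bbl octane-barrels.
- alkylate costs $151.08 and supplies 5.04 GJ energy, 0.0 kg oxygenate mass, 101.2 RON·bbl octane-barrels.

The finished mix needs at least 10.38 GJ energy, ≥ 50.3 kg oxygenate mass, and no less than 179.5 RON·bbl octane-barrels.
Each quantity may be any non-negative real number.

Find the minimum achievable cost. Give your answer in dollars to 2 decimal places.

Set it up as a linear program. Let x1 = barrels of toluene, x2 = barrels of butane, x3 = barrels of MTBE, x4 = barrels of ethanol, x5 = barrels of isomerate, x6 = barrels of alkylate.
Minimise 195.13x1 + 79.27x2 + 127x3 + 109.66x4 + 123.83x5 + 151.08x6 with:
  5.31x1 + 4.25x2 + 4.27x3 + 3.44x4 + 4.62x5 + 5.04x6 ≥ 10.38   (energy)
  122.8x3 + 118.5x4 ≥ 50.3   (oxygenate mass)
  118.4x1 + 96.1x2 + 117.6x3 + 120.5x4 + 84.2x5 + 101.2x6 ≥ 179.5   (octane-barrels)
  x1, x2, x3, x4, x5, x6 ≥ 0.
The optimal basis is {butane, ethanol}; toluene, MTBE, isomerate, alkylate drop out. There the energy and oxygenate mass constraints are tight.
Optimal quantities: butane = 2.0988 barrels, ethanol = 0.42447 barrels.
Objective = 79.27·2.0988 + 109.66·0.42447 = 212.9193.

$212.92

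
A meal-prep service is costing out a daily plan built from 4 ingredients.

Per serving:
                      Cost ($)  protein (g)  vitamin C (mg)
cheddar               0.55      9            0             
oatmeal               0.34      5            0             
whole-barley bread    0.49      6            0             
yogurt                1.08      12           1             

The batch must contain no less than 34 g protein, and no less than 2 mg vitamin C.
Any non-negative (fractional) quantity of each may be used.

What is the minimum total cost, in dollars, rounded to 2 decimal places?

This is a linear program. Let x1 = servings of cheddar, x2 = servings of oatmeal, x3 = servings of whole-barley bread, x4 = servings of yogurt.
Minimise 0.55x1 + 0.34x2 + 0.49x3 + 1.08x4 s.t.:
  9x1 + 5x2 + 6x3 + 12x4 ≥ 34   (protein)
  1x4 ≥ 2   (vitamin C)
  x1, x2, x3, x4 ≥ 0.
The cheapest feasible vertex uses only cheddar, yogurt; oatmeal, whole-barley bread are not used. There the protein and vitamin C constraints are tight.
That vertex is x1 = 1.111, x4 = 2.
Hence cost = 0.55·1.111 + 1.08·2 = $2.7711.

$2.77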